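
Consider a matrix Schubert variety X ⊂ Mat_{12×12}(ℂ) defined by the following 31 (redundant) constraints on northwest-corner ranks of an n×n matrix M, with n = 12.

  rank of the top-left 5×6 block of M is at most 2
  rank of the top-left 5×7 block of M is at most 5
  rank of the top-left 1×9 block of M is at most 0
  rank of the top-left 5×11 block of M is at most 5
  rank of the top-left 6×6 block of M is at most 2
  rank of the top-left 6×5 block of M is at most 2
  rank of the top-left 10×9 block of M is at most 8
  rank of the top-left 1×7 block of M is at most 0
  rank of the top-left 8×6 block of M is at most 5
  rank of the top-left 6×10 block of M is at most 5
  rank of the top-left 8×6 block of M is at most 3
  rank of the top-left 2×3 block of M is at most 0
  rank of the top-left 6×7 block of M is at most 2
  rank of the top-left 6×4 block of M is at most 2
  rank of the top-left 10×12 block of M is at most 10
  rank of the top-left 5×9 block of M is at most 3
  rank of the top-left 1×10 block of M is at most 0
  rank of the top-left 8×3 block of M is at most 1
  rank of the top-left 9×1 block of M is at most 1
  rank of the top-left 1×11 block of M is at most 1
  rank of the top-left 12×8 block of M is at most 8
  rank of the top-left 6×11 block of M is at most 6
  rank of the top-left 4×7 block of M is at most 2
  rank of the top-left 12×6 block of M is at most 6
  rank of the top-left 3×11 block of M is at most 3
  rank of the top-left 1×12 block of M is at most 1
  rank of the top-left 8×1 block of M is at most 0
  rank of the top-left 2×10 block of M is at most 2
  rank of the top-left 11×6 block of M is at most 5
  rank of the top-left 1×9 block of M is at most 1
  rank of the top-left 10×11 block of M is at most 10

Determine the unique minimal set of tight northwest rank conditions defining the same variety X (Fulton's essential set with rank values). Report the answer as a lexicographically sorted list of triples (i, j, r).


Recovering R(i,j) via the rank-extension bound from the 31 conditions:

  R[1]: 0 0 0 0 0 0 0 0 0 0 1 1
  R[2]: 0 0 0 1 1 1 1 1 1 1 2 2
  R[3]: 0 1 1 2 2 2 2 2 2 2 3 3
  R[4]: 0 1 1 2 2 2 2 3 3 3 4 4
  R[5]: 0 1 1 2 2 2 2 3 3 4 5 5
  R[6]: 0 1 1 2 2 2 2 3 4 5 6 6
  R[7]: 0 1 1 2 3 3 3 4 5 6 7 7
  R[8]: 0 1 1 2 3 3 4 5 6 7 8 8
  R[9]: 1 2 2 3 4 4 5 6 7 8 9 9
  R[10]: 1 2 3 4 5 5 6 7 8 9 10 10
  R[11]: 1 2 3 4 5 5 6 7 8 9 10 11
  R[12]: 1 2 3 4 5 6 7 8 9 10 11 12

hence w(1..12) = (11, 4, 2, 8, 10, 9, 5, 7, 1, 3, 12, 6).

D(w) has 36 cells with 8 SE-corners; essential set:

[(1, 10, 0), (2, 3, 0), (5, 9, 3), (6, 7, 2), (8, 1, 0), (8, 3, 1), (8, 6, 3), (11, 6, 5)]


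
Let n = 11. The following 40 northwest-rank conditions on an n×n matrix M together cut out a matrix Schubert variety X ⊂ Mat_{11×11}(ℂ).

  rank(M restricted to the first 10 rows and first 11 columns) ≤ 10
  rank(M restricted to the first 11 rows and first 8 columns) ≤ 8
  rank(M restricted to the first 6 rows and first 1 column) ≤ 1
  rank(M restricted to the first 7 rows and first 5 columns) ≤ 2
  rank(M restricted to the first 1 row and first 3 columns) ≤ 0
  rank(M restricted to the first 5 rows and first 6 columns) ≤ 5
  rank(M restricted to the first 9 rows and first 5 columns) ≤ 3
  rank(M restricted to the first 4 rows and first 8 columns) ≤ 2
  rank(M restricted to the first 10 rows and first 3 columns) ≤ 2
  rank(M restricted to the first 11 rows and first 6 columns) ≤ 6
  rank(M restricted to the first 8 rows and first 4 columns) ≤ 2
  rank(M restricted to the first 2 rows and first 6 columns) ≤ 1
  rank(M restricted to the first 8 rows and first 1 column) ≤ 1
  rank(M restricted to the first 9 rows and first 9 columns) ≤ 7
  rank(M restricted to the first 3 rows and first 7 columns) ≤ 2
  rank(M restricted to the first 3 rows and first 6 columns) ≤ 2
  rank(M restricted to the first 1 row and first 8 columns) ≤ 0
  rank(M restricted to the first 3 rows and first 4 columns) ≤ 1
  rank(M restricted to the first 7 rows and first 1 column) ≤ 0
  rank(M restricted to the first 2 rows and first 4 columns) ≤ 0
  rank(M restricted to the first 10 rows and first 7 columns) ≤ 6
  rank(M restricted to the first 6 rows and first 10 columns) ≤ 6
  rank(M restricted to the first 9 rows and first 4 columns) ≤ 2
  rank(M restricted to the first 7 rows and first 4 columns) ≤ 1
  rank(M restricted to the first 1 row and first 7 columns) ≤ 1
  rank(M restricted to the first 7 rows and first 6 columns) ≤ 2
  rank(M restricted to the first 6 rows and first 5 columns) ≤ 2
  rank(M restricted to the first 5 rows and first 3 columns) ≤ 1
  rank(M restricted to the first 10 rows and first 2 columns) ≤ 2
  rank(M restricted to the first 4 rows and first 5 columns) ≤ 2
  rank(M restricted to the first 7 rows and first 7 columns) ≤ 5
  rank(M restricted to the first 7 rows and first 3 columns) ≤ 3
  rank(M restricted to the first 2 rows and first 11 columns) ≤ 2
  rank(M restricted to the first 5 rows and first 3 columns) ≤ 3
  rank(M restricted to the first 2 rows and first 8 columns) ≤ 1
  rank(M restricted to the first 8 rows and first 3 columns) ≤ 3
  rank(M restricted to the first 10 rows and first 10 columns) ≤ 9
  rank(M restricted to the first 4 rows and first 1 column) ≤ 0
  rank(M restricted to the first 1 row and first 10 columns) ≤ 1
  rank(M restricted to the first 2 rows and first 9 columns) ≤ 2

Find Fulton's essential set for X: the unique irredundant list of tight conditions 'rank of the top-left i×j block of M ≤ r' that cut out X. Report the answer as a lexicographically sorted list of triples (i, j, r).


Recovering R(i,j) via the rank-extension bound from the 40 conditions:

  0 0 0 0 0 0 0 0 1 1 1
  0 0 0 0 1 1 1 1 2 2 2
  0 1 1 1 2 2 2 2 3 3 3
  0 1 1 1 2 2 2 2 3 4 4
  0 1 1 1 2 2 3 3 4 5 5
  0 1 1 1 2 2 3 4 5 6 6
  0 1 1 1 2 2 3 4 5 6 7
  1 2 2 2 3 3 4 5 6 7 8
  1 2 2 2 3 4 5 6 7 8 9
  1 2 2 3 4 5 6 7 8 9 10
  1 2 3 4 5 6 7 8 9 10 11

reading off 1-entries of Δ²R: w = (9, 5, 2, 10, 7, 8, 11, 1, 6, 4, 3).

ℓ(w)=34; the 8 essential cells (i,j,r):

[(1, 8, 0), (2, 4, 0), (4, 8, 2), (7, 1, 0), (7, 4, 1), (7, 6, 2), (9, 4, 2), (10, 3, 2)]


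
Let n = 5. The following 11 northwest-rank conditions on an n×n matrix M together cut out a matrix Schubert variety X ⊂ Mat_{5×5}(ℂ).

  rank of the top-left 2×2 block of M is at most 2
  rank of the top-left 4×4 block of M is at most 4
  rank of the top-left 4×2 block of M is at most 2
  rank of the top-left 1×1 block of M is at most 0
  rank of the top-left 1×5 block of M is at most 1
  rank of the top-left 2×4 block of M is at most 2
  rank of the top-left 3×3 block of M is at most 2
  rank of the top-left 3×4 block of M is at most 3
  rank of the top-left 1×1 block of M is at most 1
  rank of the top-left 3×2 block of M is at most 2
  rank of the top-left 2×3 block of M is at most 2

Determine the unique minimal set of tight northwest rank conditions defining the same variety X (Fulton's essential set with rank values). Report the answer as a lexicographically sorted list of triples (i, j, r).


Reconstructing r_w from the 11 given conditions:

  row 1: 0, 1, 1, 1, 1
  row 2: 1, 2, 2, 2, 2
  row 3: 1, 2, 2, 3, 3
  row 4: 1, 2, 3, 4, 4
  row 5: 1, 2, 3, 4, 5

second differences of R give the permutation w = (2, 1, 4, 3, 5).

Fulton essential set (2 of the 2 Rothe cells):

[(1, 1, 0), (3, 3, 2)]


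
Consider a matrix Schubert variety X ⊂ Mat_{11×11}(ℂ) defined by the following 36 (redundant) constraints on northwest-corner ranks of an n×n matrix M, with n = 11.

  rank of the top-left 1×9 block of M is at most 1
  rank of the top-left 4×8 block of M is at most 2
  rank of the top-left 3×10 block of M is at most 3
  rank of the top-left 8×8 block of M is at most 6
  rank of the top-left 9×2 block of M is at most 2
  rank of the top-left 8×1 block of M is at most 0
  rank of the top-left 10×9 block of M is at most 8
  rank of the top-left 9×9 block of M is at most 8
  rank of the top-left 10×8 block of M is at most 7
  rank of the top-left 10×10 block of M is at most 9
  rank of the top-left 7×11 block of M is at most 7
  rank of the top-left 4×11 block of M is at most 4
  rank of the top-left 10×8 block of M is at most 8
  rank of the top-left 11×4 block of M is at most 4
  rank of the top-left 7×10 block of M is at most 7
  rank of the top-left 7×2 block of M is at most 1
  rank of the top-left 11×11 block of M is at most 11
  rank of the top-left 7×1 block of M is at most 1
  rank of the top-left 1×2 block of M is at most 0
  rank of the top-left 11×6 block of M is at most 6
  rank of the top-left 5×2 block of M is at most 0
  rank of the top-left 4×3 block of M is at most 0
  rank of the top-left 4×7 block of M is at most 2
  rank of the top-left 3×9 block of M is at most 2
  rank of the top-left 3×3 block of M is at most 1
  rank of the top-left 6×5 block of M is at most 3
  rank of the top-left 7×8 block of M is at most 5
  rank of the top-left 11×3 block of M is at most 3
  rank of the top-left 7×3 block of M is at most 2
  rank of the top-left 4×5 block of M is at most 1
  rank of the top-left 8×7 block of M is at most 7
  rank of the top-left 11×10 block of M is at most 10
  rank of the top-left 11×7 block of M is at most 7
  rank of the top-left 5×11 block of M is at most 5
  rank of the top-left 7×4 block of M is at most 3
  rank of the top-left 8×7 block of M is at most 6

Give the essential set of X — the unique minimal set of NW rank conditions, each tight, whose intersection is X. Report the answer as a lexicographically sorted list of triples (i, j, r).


The tightest implied rank at each (i,j), from the 36 conditions:

  R[1]: 0 | 0 | 0 | 1 | 1 | 1 | 1 | 1 | 1 | 1 | 1
  R[2]: 0 | 0 | 0 | 1 | 1 | 2 | 2 | 2 | 2 | 2 | 2
  R[3]: 0 | 0 | 0 | 1 | 1 | 2 | 2 | 2 | 2 | 3 | 3
  R[4]: 0 | 0 | 0 | 1 | 1 | 2 | 2 | 2 | 3 | 4 | 4
  R[5]: 0 | 0 | 1 | 2 | 2 | 3 | 3 | 3 | 4 | 5 | 5
  R[6]: 0 | 1 | 2 | 3 | 3 | 4 | 4 | 4 | 5 | 6 | 6
  R[7]: 0 | 1 | 2 | 3 | 4 | 5 | 5 | 5 | 6 | 7 | 7
  R[8]: 0 | 1 | 2 | 3 | 4 | 5 | 6 | 6 | 7 | 8 | 8
  R[9]: 1 | 2 | 3 | 4 | 5 | 6 | 7 | 7 | 8 | 9 | 9
  R[10]: 1 | 2 | 3 | 4 | 5 | 6 | 7 | 7 | 8 | 9 | 10
  R[11]: 1 | 2 | 3 | 4 | 5 | 6 | 7 | 8 | 9 | 10 | 11

so w = (4, 6, 10, 9, 3, 2, 5, 7, 1, 11, 8).

|D(w)|=26, |Ess(w)|=7:

[(3, 9, 2), (4, 3, 0), (4, 5, 1), (4, 8, 2), (5, 2, 0), (8, 1, 0), (10, 8, 7)]


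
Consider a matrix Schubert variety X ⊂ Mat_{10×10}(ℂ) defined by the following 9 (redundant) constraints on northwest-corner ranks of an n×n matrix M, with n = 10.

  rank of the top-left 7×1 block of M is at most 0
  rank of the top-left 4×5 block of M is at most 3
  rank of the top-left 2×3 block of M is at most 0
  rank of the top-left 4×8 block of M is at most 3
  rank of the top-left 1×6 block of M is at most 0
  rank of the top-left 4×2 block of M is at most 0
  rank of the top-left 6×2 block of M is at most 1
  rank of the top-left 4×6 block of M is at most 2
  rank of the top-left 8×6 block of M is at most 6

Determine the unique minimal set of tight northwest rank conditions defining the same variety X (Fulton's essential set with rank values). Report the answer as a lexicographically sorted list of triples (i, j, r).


Reconstructing r_w from the 9 given conditions:

  i=1: 0  0  0  0  0  0  1  1  1  1
  i=2: 0  0  0  1  1  1  2  2  2  2
  i=3: 0  0  1  2  2  2  3  3  3  3
  i=4: 0  0  1  2  2  2  3  3  4  4
  i=5: 0  1  2  3  3  3  4  4  5  5
  i=6: 0  1  2  3  4  4  5  5  6  6
  i=7: 0  1  2  3  4  5  6  6  7  7
  i=8: 1  2  3  4  5  6  7  7  8  8
  i=9: 1  2  3  4  5  6  7  8  9  9
  i=10: 1  2  3  4  5  6  7  8  9  10

giving w = (7, 4, 3, 9, 2, 5, 6, 1, 8, 10) via Δ²R.

ℓ(w)=19; the 6 essential cells (i,j,r):

[(1, 6, 0), (2, 3, 0), (4, 2, 0), (4, 6, 2), (4, 8, 3), (7, 1, 0)]


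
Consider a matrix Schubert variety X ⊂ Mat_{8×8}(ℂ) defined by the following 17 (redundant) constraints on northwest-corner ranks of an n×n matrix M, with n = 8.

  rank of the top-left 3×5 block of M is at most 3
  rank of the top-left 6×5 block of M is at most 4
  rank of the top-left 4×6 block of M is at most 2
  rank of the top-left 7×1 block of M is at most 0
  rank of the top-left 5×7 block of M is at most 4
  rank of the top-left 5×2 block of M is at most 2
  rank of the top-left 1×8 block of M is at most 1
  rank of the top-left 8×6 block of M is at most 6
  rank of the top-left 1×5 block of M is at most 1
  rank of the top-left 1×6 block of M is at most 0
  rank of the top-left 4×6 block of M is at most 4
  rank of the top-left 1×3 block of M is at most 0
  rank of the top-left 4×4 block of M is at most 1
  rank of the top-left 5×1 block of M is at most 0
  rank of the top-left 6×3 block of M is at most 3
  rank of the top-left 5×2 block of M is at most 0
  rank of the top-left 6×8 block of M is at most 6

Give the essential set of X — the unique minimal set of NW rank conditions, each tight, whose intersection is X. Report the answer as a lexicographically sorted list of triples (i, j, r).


Recovering R(i,j) via the rank-extension bound from the 17 conditions:

  row 1: 0  0  0  0  0  0  1  1
  row 2: 0  0  1  1  1  1  2  2
  row 3: 0  0  1  1  2  2  3  3
  row 4: 0  0  1  1  2  2  3  4
  row 5: 0  0  1  2  3  3  4  5
  row 6: 0  1  2  3  4  4  5  6
  row 7: 0  1  2  3  4  5  6  7
  row 8: 1  2  3  4  5  6  7  8

second differences of R give the permutation w = (7, 3, 5, 8, 4, 2, 6, 1).

|D(w)|=19, |Ess(w)|=5:

[(1, 6, 0), (4, 4, 1), (4, 6, 2), (5, 2, 0), (7, 1, 0)]


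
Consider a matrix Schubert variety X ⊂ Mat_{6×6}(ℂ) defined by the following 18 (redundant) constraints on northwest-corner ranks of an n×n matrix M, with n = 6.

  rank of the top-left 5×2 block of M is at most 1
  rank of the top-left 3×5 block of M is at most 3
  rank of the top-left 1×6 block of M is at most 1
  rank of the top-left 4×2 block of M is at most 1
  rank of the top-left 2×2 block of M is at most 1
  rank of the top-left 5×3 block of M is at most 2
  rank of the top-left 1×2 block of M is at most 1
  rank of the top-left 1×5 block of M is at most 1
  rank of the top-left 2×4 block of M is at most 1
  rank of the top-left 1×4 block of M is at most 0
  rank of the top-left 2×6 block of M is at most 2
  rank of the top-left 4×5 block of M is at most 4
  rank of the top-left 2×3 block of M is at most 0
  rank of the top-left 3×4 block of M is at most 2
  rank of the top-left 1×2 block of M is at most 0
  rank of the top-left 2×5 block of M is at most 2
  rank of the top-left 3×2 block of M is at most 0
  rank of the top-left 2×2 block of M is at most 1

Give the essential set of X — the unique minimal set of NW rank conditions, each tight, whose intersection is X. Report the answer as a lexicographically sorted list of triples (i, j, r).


Propagating the 18 rank bounds to every northwest block:

  row 1: 0 0 0 0 1 1
  row 2: 0 0 0 1 2 2
  row 3: 0 0 1 2 3 3
  row 4: 1 1 2 3 4 4
  row 5: 1 1 2 3 4 5
  row 6: 1 2 3 4 5 6

second differences of R give the permutation w = (5, 4, 3, 1, 6, 2).

Rothe diagram D(w) (10 cells), 4 SE-corners (essential conditions):

[(1, 4, 0), (2, 3, 0), (3, 2, 0), (5, 2, 1)]


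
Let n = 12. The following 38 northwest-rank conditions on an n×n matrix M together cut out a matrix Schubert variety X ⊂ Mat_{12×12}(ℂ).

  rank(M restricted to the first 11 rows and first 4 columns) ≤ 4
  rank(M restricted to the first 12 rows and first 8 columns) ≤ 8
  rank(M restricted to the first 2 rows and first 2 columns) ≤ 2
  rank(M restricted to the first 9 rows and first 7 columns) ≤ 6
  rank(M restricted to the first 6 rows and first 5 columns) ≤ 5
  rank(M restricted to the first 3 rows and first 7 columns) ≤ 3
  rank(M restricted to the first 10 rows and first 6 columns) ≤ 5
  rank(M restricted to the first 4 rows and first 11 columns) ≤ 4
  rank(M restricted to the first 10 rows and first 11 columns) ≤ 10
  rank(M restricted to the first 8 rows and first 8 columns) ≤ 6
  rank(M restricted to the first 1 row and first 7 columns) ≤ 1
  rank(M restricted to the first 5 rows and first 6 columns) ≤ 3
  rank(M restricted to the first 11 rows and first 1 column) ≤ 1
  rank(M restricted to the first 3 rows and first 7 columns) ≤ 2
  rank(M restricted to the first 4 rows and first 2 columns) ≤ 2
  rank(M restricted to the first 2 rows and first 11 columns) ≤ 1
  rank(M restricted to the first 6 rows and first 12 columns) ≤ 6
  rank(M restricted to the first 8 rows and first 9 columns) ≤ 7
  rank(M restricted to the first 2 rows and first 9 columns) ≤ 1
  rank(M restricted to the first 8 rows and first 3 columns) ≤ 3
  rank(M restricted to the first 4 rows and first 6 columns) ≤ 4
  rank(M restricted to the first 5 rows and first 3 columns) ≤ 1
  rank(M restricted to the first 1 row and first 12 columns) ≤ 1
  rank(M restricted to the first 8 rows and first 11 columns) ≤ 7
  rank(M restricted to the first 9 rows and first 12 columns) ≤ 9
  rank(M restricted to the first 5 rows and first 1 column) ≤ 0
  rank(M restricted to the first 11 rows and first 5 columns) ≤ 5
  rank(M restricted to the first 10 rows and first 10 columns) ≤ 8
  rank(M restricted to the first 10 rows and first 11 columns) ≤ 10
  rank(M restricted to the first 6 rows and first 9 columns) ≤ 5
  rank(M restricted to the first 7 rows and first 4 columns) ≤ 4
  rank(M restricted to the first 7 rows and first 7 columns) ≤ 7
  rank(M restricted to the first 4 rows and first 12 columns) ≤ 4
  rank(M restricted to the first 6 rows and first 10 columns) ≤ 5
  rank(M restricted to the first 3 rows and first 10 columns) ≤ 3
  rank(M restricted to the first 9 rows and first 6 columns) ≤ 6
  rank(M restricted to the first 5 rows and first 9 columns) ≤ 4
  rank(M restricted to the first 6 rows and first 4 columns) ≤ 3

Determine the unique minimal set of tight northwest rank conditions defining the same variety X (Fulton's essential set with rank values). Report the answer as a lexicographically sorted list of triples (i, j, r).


Computing R[i][j] = min implied NW-rank bound (n=12, 38 conditions):

  row 1: 0 | 1 | 1 | 1 | 1 | 1 | 1 | 1 | 1 | 1 | 1 | 1
  row 2: 0 | 1 | 1 | 1 | 1 | 1 | 1 | 1 | 1 | 1 | 1 | 2
  row 3: 0 | 1 | 1 | 2 | 2 | 2 | 2 | 2 | 2 | 2 | 2 | 3
  row 4: 0 | 1 | 1 | 2 | 3 | 3 | 3 | 3 | 3 | 3 | 3 | 4
  row 5: 0 | 1 | 1 | 2 | 3 | 3 | 4 | 4 | 4 | 4 | 4 | 5
  row 6: 1 | 2 | 2 | 3 | 4 | 4 | 5 | 5 | 5 | 5 | 5 | 6
  row 7: 1 | 2 | 3 | 4 | 5 | 5 | 6 | 6 | 6 | 6 | 6 | 7
  row 8: 1 | 2 | 3 | 4 | 5 | 5 | 6 | 6 | 7 | 7 | 7 | 8
  row 9: 1 | 2 | 3 | 4 | 5 | 5 | 6 | 7 | 8 | 8 | 8 | 9
  row 10: 1 | 2 | 3 | 4 | 5 | 5 | 6 | 7 | 8 | 8 | 9 | 10
  row 11: 1 | 2 | 3 | 4 | 5 | 6 | 7 | 8 | 9 | 9 | 10 | 11
  row 12: 1 | 2 | 3 | 4 | 5 | 6 | 7 | 8 | 9 | 10 | 11 | 12

the unique w with this rank table is (2, 12, 4, 5, 7, 1, 3, 9, 8, 11, 6, 10).

ℓ(w)=23; the 7 essential cells (i,j,r):

[(2, 11, 1), (5, 1, 0), (5, 3, 1), (5, 6, 3), (8, 8, 6), (10, 6, 5), (10, 10, 8)]


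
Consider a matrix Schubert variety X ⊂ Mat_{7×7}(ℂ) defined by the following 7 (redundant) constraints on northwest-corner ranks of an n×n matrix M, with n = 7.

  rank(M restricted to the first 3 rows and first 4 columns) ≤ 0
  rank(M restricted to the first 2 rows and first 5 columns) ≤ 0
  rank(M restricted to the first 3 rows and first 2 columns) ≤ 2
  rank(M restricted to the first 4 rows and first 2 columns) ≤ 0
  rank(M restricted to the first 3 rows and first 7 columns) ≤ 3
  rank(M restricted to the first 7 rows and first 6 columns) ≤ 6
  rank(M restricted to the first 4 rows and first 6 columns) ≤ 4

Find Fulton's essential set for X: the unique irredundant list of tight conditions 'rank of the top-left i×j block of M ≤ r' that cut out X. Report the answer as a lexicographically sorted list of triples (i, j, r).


Computing R[i][j] = min implied NW-rank bound (n=7, 7 conditions):

  row 1: 0 0 0 0 0 1 1
  row 2: 0 0 0 0 0 1 2
  row 3: 0 0 0 0 1 2 3
  row 4: 0 0 1 1 2 3 4
  row 5: 1 1 2 2 3 4 5
  row 6: 1 2 3 3 4 5 6
  row 7: 1 2 3 4 5 6 7

the unique w with this rank table is (6, 7, 5, 3, 1, 2, 4).

Rothe diagram D(w) (16 cells), 3 SE-corners (essential conditions):

[(2, 5, 0), (3, 4, 0), (4, 2, 0)]


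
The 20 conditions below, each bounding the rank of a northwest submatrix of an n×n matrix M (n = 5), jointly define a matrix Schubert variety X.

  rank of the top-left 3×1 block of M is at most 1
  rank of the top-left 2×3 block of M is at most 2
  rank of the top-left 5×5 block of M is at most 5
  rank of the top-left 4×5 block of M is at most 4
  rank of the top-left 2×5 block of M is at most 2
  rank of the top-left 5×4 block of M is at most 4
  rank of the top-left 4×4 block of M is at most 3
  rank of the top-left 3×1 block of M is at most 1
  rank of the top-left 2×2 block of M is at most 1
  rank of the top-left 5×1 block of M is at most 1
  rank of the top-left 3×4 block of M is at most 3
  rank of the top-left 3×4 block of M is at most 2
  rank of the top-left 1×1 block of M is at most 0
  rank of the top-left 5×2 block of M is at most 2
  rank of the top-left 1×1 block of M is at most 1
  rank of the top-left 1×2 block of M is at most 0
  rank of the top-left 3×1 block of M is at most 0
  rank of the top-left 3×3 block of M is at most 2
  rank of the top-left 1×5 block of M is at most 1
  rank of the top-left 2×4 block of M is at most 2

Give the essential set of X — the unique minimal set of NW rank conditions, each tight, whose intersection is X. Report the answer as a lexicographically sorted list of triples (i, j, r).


Rank table r_w(5×5) implied by the 20 constraints:

  0, 0, 1, 1, 1
  0, 1, 2, 2, 2
  0, 1, 2, 2, 3
  1, 2, 3, 3, 4
  1, 2, 3, 4, 5

giving w = (3, 2, 5, 1, 4) via Δ²R.

ℓ(w)=5; the 3 essential cells (i,j,r):

[(1, 2, 0), (3, 1, 0), (3, 4, 2)]


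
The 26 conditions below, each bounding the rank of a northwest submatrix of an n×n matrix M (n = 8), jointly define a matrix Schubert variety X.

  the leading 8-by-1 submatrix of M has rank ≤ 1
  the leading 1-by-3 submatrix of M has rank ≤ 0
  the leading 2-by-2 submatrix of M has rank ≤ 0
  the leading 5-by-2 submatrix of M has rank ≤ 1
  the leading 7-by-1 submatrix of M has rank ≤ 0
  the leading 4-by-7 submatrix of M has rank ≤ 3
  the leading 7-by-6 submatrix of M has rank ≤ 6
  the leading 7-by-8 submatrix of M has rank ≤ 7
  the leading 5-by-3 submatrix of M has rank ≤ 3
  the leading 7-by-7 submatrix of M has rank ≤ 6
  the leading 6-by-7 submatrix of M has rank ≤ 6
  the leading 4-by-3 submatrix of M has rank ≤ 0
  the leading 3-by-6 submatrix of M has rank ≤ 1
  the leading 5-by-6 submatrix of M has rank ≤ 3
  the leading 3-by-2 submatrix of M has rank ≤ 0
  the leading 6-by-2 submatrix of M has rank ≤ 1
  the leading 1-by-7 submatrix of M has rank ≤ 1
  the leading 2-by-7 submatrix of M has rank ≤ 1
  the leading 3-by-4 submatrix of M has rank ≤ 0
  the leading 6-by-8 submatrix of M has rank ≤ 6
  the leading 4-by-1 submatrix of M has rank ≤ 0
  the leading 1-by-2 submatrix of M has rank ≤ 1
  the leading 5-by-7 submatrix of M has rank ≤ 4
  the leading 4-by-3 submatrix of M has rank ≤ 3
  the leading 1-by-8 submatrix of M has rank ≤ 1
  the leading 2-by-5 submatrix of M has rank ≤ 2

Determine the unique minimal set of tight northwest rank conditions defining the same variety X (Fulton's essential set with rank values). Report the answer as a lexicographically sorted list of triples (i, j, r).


Propagating the 26 rank bounds to every northwest block:

  i=1: 0 0 0 0 1 1 1 1
  i=2: 0 0 0 0 1 1 1 2
  i=3: 0 0 0 0 1 1 2 3
  i=4: 0 0 0 1 2 2 3 4
  i=5: 0 1 1 2 3 3 4 5
  i=6: 0 1 2 3 4 4 5 6
  i=7: 0 1 2 3 4 5 6 7
  i=8: 1 2 3 4 5 6 7 8

the unique w with this rank table is (5, 8, 7, 4, 2, 3, 6, 1).

|D(w)|=21, |Ess(w)|=5:

[(2, 7, 1), (3, 4, 0), (3, 6, 1), (4, 3, 0), (7, 1, 0)]


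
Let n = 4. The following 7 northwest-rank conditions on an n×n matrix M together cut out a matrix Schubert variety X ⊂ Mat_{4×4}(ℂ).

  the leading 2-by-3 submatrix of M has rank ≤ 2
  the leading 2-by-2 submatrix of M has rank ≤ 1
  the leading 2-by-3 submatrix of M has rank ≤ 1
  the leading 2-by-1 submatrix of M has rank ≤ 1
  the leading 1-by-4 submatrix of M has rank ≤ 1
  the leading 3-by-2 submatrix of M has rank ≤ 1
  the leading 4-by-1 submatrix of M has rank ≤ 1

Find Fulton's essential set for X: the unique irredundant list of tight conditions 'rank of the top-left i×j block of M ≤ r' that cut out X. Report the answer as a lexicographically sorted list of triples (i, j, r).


Rank table r_w(4×4) implied by the 7 constraints:

  1, 1, 1, 1
  1, 1, 1, 2
  1, 1, 2, 3
  1, 2, 3, 4

the unique w with this rank table is (1, 4, 3, 2).

Rothe diagram D(w) (3 cells), 2 SE-corners (essential conditions):

[(2, 3, 1), (3, 2, 1)]


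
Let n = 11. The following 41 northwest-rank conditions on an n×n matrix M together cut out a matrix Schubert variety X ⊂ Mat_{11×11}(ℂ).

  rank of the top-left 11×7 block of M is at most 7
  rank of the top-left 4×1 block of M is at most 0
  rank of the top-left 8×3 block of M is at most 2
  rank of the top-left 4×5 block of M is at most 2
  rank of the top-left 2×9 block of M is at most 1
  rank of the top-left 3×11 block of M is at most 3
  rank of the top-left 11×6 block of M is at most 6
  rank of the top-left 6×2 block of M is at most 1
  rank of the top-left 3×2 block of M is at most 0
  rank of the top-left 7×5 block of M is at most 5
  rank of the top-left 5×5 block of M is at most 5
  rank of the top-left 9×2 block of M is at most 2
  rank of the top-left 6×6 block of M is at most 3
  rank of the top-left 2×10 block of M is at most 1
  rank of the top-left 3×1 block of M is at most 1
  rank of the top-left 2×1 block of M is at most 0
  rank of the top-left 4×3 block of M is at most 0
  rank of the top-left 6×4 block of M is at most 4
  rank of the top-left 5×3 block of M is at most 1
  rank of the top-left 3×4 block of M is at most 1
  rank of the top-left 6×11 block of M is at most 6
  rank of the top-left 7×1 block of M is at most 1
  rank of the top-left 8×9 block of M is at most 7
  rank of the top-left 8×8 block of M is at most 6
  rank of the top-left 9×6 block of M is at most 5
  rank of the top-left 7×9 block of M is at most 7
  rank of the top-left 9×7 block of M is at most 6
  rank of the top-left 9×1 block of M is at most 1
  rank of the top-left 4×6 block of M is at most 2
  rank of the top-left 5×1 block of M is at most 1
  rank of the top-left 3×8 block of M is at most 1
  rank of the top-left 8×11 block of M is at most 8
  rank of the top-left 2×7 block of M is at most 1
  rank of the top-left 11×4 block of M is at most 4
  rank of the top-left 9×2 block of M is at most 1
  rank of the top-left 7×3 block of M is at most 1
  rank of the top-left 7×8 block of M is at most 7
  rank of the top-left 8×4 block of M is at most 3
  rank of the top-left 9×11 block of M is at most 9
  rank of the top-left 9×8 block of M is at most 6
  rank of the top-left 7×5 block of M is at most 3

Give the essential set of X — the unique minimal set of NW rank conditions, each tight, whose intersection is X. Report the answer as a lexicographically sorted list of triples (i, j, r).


Computing R[i][j] = min implied NW-rank bound (n=11, 41 conditions):

  i=1: 0  0  0  1  1  1  1  1  1  1  1
  i=2: 0  0  0  1  1  1  1  1  1  1  2
  i=3: 0  0  0  1  1  1  1  1  2  2  3
  i=4: 0  0  0  1  2  2  2  2  3  3  4
  i=5: 1  1  1  2  3  3  3  3  4  4  5
  i=6: 1  1  1  2  3  3  4  4  5  5  6
  i=7: 1  1  1  2  3  4  5  5  6  6  7
  i=8: 1  1  2  3  4  5  6  6  7  7  8
  i=9: 1  1  2  3  4  5  6  6  7  8  9
  i=10: 1  2  3  4  5  6  7  7  8  9  10
  i=11: 1  2  3  4  5  6  7  8  9  10  11

second differences of R give the permutation w = (4, 11, 9, 5, 1, 7, 6, 3, 10, 2, 8).

ℓ(w)=30; the 7 essential cells (i,j,r):

[(2, 10, 1), (3, 8, 1), (4, 3, 0), (6, 6, 3), (7, 3, 1), (9, 2, 1), (9, 8, 6)]


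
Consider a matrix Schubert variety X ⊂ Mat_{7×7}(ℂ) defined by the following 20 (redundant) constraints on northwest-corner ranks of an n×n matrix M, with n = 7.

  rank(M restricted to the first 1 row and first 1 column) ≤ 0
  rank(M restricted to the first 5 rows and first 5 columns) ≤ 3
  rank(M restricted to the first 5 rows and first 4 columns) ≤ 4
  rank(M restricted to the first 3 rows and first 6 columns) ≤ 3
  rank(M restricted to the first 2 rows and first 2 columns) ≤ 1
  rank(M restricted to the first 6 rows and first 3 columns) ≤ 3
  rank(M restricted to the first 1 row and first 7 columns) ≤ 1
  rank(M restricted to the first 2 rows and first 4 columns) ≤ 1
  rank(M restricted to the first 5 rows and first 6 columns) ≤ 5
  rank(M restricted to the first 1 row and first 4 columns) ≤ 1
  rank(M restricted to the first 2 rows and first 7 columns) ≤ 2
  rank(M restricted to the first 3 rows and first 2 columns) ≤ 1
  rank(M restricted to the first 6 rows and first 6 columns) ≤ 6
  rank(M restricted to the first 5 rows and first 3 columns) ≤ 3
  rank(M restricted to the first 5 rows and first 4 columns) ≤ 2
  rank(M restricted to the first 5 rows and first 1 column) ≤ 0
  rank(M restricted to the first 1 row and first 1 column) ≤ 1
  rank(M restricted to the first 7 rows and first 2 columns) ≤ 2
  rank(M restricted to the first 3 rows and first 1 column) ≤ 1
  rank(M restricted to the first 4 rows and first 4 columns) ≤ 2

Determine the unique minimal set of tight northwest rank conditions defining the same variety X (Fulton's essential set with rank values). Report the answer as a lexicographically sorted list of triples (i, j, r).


Propagating the 20 rank bounds to every northwest block:

  R[1]: 0 1 1 1 1 1 1
  R[2]: 0 1 1 1 2 2 2
  R[3]: 0 1 2 2 3 3 3
  R[4]: 0 1 2 2 3 4 4
  R[5]: 0 1 2 2 3 4 5
  R[6]: 1 2 3 3 4 5 6
  R[7]: 1 2 3 4 5 6 7

second differences of R give the permutation w = (2, 5, 3, 6, 7, 1, 4).

Fulton essential set (3 of the 9 Rothe cells):

[(2, 4, 1), (5, 1, 0), (5, 4, 2)]


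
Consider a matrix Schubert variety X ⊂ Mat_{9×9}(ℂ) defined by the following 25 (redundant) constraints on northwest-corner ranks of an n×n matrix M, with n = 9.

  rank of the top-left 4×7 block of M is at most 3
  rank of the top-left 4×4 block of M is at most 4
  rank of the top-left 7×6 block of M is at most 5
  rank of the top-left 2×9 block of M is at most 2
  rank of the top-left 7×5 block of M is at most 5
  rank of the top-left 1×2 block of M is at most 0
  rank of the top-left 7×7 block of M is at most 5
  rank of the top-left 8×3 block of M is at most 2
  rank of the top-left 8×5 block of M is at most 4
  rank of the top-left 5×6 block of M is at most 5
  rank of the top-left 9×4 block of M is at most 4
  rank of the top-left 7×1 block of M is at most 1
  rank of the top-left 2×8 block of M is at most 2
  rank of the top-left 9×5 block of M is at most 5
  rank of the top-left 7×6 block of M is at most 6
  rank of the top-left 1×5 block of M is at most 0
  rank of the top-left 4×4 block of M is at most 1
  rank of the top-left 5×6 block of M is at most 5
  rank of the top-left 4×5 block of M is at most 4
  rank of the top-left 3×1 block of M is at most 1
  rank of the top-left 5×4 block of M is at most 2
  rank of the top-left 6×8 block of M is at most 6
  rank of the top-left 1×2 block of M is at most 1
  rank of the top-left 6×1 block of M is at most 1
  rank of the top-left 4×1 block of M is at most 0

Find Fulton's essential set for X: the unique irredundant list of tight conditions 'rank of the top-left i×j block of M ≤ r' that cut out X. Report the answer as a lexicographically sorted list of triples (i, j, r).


Reconstructing r_w from the 25 given conditions:

  i=1: 0  0  0  0  0  1  1  1  1
  i=2: 0  1  1  1  1  2  2  2  2
  i=3: 0  1  1  1  2  3  3  3  3
  i=4: 0  1  1  1  2  3  3  4  4
  i=5: 1  2  2  2  3  4  4  5  5
  i=6: 1  2  2  3  4  5  5  6  6
  i=7: 1  2  2  3  4  5  5  6  7
  i=8: 1  2  2  3  4  5  6  7  8
  i=9: 1  2  3  4  5  6  7  8  9

second differences of R give the permutation w = (6, 2, 5, 8, 1, 4, 9, 7, 3).

|D(w)|=17, |Ess(w)|=6:

[(1, 5, 0), (4, 1, 0), (4, 4, 1), (4, 7, 3), (7, 7, 5), (8, 3, 2)]


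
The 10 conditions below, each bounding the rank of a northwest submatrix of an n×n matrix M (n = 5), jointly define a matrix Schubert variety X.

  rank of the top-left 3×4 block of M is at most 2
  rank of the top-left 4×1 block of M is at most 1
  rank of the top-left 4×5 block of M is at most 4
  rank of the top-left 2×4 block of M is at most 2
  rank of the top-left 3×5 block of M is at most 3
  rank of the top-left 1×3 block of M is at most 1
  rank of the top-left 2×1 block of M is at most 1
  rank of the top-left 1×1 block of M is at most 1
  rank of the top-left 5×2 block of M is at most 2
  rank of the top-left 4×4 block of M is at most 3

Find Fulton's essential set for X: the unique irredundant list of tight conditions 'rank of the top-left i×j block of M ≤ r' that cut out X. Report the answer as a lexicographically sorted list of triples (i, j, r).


Reconstructing r_w from the 10 given conditions:

  R[1]: 1 1 1 1 1
  R[2]: 1 2 2 2 2
  R[3]: 1 2 2 2 3
  R[4]: 1 2 3 3 4
  R[5]: 1 2 3 4 5

giving w = (1, 2, 5, 3, 4) via Δ²R.

Fulton essential set (1 of the 2 Rothe cells):

[(3, 4, 2)]


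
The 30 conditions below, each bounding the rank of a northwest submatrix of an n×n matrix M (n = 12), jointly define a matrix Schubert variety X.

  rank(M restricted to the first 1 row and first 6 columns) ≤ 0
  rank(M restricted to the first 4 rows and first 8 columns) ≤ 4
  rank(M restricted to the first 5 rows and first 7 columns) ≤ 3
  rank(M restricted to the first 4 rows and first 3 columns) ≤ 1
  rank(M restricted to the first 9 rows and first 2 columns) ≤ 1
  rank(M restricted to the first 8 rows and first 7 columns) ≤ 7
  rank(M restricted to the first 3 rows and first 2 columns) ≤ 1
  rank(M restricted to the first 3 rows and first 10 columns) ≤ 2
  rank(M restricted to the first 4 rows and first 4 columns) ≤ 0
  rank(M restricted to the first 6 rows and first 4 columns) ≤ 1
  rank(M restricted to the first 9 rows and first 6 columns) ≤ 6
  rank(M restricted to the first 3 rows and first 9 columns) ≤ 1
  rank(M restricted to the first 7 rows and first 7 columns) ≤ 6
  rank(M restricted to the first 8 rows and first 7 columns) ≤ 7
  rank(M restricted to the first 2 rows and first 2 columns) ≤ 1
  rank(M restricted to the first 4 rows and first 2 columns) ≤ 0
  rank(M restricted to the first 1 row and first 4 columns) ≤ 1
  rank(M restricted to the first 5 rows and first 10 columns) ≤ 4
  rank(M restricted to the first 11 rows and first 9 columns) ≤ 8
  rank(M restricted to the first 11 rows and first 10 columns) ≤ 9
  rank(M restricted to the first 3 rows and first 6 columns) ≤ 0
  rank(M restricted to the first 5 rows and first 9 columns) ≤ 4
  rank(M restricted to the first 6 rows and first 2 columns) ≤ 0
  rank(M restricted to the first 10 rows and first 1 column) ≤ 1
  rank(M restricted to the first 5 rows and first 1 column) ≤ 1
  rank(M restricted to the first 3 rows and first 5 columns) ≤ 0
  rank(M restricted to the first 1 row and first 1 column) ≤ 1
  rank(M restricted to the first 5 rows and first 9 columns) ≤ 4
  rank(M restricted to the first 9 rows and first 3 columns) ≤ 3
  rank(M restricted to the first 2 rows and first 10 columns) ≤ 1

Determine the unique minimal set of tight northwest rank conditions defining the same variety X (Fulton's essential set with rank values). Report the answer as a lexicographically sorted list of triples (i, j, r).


Recovering R(i,j) via the rank-extension bound from the 30 conditions:

  row 1: 0, 0, 0, 0, 0, 0, 1, 1, 1, 1, 1, 1
  row 2: 0, 0, 0, 0, 0, 0, 1, 1, 1, 1, 2, 2
  row 3: 0, 0, 0, 0, 0, 0, 1, 1, 1, 2, 3, 3
  row 4: 0, 0, 0, 0, 1, 1, 2, 2, 2, 3, 4, 4
  row 5: 0, 0, 1, 1, 2, 2, 3, 3, 3, 4, 5, 5
  row 6: 0, 0, 1, 1, 2, 3, 4, 4, 4, 5, 6, 6
  row 7: 1, 1, 2, 2, 3, 4, 5, 5, 5, 6, 7, 7
  row 8: 1, 1, 2, 3, 4, 5, 6, 6, 6, 7, 8, 8
  row 9: 1, 1, 2, 3, 4, 5, 6, 7, 7, 8, 9, 9
  row 10: 1, 2, 3, 4, 5, 6, 7, 8, 8, 9, 10, 10
  row 11: 1, 2, 3, 4, 5, 6, 7, 8, 8, 9, 10, 11
  row 12: 1, 2, 3, 4, 5, 6, 7, 8, 9, 10, 11, 12

hence w(1..12) = (7, 11, 10, 5, 3, 6, 1, 4, 8, 2, 12, 9).

Rothe diagram D(w) (35 cells), 8 SE-corners (essential conditions):

[(2, 10, 1), (3, 6, 0), (3, 9, 1), (4, 4, 0), (6, 2, 0), (6, 4, 1), (9, 2, 1), (11, 9, 8)]


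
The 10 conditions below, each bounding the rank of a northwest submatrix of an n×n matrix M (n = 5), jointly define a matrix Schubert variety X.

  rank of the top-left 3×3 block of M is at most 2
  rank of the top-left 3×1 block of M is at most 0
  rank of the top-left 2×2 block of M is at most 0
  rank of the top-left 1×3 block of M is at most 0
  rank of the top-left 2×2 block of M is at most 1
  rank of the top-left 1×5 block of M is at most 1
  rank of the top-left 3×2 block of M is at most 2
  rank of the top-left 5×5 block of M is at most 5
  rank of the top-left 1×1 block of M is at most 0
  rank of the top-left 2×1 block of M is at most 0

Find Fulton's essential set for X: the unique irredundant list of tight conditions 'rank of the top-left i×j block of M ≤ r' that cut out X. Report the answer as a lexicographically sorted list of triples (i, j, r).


Computing R[i][j] = min implied NW-rank bound (n=5, 10 conditions):

  i=1: 0  0  0  1  1
  i=2: 0  0  1  2  2
  i=3: 0  1  2  3  3
  i=4: 1  2  3  4  4
  i=5: 1  2  3  4  5

the unique w with this rank table is (4, 3, 2, 1, 5).

ℓ(w)=6; the 3 essential cells (i,j,r):

[(1, 3, 0), (2, 2, 0), (3, 1, 0)]


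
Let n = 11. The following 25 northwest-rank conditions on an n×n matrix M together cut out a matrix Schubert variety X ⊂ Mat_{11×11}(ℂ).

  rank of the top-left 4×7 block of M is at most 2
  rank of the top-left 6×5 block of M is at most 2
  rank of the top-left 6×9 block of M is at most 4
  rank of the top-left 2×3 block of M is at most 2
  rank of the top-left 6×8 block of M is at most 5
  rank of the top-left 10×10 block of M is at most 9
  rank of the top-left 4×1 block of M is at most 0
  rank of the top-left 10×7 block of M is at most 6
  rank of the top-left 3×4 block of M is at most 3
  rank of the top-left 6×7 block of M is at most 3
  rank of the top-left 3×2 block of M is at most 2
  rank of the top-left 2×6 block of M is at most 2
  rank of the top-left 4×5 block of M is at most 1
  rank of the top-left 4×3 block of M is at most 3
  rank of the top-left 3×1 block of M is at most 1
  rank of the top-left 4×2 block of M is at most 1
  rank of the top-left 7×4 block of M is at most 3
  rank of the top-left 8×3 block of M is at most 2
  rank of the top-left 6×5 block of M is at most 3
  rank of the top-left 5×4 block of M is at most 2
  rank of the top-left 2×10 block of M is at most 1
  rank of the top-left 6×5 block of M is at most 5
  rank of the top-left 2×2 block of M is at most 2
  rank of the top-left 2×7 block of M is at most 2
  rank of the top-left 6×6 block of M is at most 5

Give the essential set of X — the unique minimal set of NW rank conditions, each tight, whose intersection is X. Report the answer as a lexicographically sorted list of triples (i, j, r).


Rank table r_w(11×11) implied by the 25 constraints:

  0, 1, 1, 1, 1, 1, 1, 1, 1, 1, 1
  0, 1, 1, 1, 1, 1, 1, 1, 1, 1, 2
  0, 1, 1, 1, 1, 2, 2, 2, 2, 2, 3
  0, 1, 1, 1, 1, 2, 2, 3, 3, 3, 4
  1, 2, 2, 2, 2, 3, 3, 4, 4, 4, 5
  1, 2, 2, 2, 2, 3, 3, 4, 4, 5, 6
  1, 2, 2, 3, 3, 4, 4, 5, 5, 6, 7
  1, 2, 2, 3, 4, 5, 5, 6, 6, 7, 8
  1, 2, 3, 4, 5, 6, 6, 7, 7, 8, 9
  1, 2, 3, 4, 5, 6, 6, 7, 8, 9, 10
  1, 2, 3, 4, 5, 6, 7, 8, 9, 10, 11

reading off 1-entries of Δ²R: w = (2, 11, 6, 8, 1, 10, 4, 5, 3, 9, 7).

Fulton essential set (9 of the 27 Rothe cells):

[(2, 10, 1), (4, 1, 0), (4, 5, 1), (4, 7, 2), (6, 5, 2), (6, 7, 3), (6, 9, 4), (8, 3, 2), (10, 7, 6)]


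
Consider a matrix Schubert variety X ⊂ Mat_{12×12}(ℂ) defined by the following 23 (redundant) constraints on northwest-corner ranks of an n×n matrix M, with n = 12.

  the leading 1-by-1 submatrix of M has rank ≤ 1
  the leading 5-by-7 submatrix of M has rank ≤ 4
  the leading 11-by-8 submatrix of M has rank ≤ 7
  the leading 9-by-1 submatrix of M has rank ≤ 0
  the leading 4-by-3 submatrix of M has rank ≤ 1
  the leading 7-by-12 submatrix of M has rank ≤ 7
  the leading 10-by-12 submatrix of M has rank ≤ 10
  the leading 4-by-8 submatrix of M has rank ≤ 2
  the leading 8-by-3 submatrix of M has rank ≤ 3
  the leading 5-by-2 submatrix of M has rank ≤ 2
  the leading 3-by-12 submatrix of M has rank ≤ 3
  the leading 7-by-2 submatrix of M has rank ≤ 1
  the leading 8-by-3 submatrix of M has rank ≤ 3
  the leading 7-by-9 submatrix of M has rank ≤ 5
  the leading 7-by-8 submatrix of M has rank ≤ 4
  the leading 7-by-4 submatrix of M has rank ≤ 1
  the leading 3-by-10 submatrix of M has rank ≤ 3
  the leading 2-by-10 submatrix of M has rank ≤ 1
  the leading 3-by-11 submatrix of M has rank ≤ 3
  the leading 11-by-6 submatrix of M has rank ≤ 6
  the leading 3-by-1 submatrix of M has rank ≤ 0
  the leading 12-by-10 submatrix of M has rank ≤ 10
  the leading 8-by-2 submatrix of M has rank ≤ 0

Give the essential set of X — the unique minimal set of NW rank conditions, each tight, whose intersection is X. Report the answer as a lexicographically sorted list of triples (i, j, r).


Computing R[i][j] = min implied NW-rank bound (n=12, 23 conditions):

  row 1: 0 | 0 | 1 | 1 | 1 | 1 | 1 | 1 | 1 | 1 | 1 | 1
  row 2: 0 | 0 | 1 | 1 | 1 | 1 | 1 | 1 | 1 | 1 | 2 | 2
  row 3: 0 | 0 | 1 | 1 | 2 | 2 | 2 | 2 | 2 | 2 | 3 | 3
  row 4: 0 | 0 | 1 | 1 | 2 | 2 | 2 | 2 | 3 | 3 | 4 | 4
  row 5: 0 | 0 | 1 | 1 | 2 | 3 | 3 | 3 | 4 | 4 | 5 | 5
  row 6: 0 | 0 | 1 | 1 | 2 | 3 | 4 | 4 | 5 | 5 | 6 | 6
  row 7: 0 | 0 | 1 | 1 | 2 | 3 | 4 | 4 | 5 | 6 | 7 | 7
  row 8: 0 | 0 | 1 | 2 | 3 | 4 | 5 | 5 | 6 | 7 | 8 | 8
  row 9: 0 | 1 | 2 | 3 | 4 | 5 | 6 | 6 | 7 | 8 | 9 | 9
  row 10: 1 | 2 | 3 | 4 | 5 | 6 | 7 | 7 | 8 | 9 | 10 | 10
  row 11: 1 | 2 | 3 | 4 | 5 | 6 | 7 | 7 | 8 | 9 | 10 | 11
  row 12: 1 | 2 | 3 | 4 | 5 | 6 | 7 | 8 | 9 | 10 | 11 | 12

giving w = (3, 11, 5, 9, 6, 7, 10, 4, 2, 1, 12, 8) via Δ²R.

Fulton essential set (7 of the 34 Rothe cells):

[(2, 10, 1), (4, 8, 2), (7, 4, 1), (7, 8, 4), (8, 2, 0), (9, 1, 0), (11, 8, 7)]
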